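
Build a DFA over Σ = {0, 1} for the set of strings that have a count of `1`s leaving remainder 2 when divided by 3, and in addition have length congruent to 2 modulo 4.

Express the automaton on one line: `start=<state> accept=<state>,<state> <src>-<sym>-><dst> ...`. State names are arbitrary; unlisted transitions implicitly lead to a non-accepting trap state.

Handle the two conditions separately and then intersect. One (3 states) tracks the count of `1`s modulo 3; the other (4 states) tracks the input length modulo 4. Each combined state is a pair, one component from each; accept when both components accept.
12 states suffice.
          0    1  
>  s0     s1   s2 
   s1     s3   s4 
   s2     s4   s5 
   s3     s6   s7 
   s4     s7   s8 
 * s5     s8   s6 
   s6     s0   s9 
   s7     s9  s10 
   s8    s10   s0 
   s9     s2  s11 
   s10   s11   s1 
   s11    s5   s3 
(> = start, * = accepting)

start=s0 accept=s5 s0-0->s1 s0-1->s2 s1-0->s3 s1-1->s4 s2-0->s4 s2-1->s5 s3-0->s6 s3-1->s7 s4-0->s7 s4-1->s8 s5-0->s8 s5-1->s6 s6-0->s0 s6-1->s9 s7-0->s9 s7-1->s10 s8-0->s10 s8-1->s0 s9-0->s2 s9-1->s11 s10-0->s11 s10-1->s1 s11-0->s5 s11-1->s3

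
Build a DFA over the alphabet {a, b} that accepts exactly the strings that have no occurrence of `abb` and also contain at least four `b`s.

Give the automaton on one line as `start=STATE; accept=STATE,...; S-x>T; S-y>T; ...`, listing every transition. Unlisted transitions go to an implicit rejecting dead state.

Build one automaton per condition and run them in lockstep. One (4 states) tracks partial matches of the forbidden pattern `abb`; the other (6 states) tracks the count of `b`s, saturating at 5. Each combined state is a pair, one component from each; accept when both components accept. Equivalent product states are then merged.
15 states suffice.
          a    b  
>  q0     q1   q2 
   q1     q1   q3 
   q2     q4   q5 
   q3     q4   q6 
   q4     q4   q7 
   q5     q8   q9 
   q6     q6   q6 
   q7     q8   q6 
   q8     q8  q10 
   q9    q11  q12 
   q10   q11   q6 
   q11   q11  q13 
 * q12   q14  q12 
 * q13   q14   q6 
 * q14   q14  q13 
(> = start, * = accepting)

start=q0; accept=q12,q13,q14; q0-a>q1; q0-b>q2; q1-a>q1; q1-b>q3; q2-a>q4; q2-b>q5; q3-a>q4; q3-b>q6; q4-a>q4; q4-b>q7; q5-a>q8; q5-b>q9; q6-a>q6; q6-b>q6; q7-a>q8; q7-b>q6; q8-a>q8; q8-b>q10; q9-a>q11; q9-b>q12; q10-a>q11; q10-b>q6; q11-a>q11; q11-b>q13; q12-a>q14; q12-b>q12; q13-a>q14; q13-b>q6; q14-a>q14; q14-b>q13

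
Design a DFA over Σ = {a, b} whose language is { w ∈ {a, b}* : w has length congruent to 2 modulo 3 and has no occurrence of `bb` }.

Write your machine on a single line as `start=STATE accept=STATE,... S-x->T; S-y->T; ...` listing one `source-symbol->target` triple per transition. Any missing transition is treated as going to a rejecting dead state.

Run two small machines in parallel and take their product. The first has 3 states tracking the input length modulo 3; the second has 3 states tracking partial matches of the forbidden pattern `bb`. A product state is a pair (one from each), accepting exactly when both do. Equivalent product states are then merged.
A 7-state machine:
        a   b  
>  s0   s1  s2 
   s1   s3  s4 
   s2   s3  s5 
 * s3   s0  s6 
 * s4   s0  s5 
   s5   s5  s5 
   s6   s1  s5 
(> = start, * = accepting)

start=s0; accept=s3,s4; s0-a->s1; s0-b->s2; s1-a->s3; s1-b->s4; s2-a->s3; s2-b->s5; s3-a->s0; s3-b->s6; s4-a->s0; s4-b->s5; s5-a->s5; s5-b->s5; s6-a->s1; s6-b->s5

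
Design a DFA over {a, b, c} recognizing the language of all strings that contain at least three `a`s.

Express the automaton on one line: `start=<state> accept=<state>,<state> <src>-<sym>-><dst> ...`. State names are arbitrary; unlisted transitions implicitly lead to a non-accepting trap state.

start=s0 accept=s3,s4 s0-a->s1 s0-b->s0 s0-c->s0 s1-a->s2 s1-b->s1 s1-c->s1 s2-a->s3 s2-b->s2 s2-c->s2 s3-a->s4 s3-b->s3 s3-c->s3 s4-a->s4 s4-b->s4 s4-c->s4

Only the number of `a`s matters, and only up to 4. Make a chain s0 → s1 → s2 → s3 → s4 advanced by each `a` (with s4 absorbing); every other symbol self-loops. The accepting set is {s3, s4}.
A 5-state machine:
        a   b   c  
>  s0   s1  s0  s0 
   s1   s2  s1  s1 
   s2   s3  s2  s2 
 * s3   s4  s3  s3 
 * s4   s4  s4  s4 
(> = start, * = accepting)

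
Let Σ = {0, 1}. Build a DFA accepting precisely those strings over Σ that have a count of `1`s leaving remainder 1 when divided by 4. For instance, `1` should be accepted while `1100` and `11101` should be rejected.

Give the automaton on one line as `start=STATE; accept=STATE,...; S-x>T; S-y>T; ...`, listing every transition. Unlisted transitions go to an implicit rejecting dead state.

start=s0; accept=s1; s0-0>s0; s0-1>s1; s1-0>s1; s1-1>s2; s2-0>s2; s2-1>s3; s3-0>s3; s3-1>s0

The only thing that matters is how many `1`s have appeared, reduced mod 4. Use one state per residue: s0 for 0, …, s3 for 3. Reading `1` moves to the next residue; anything else stays put. s1 is accepting.
4 states suffice.
        0   1  
>  s0   s0  s1 
 * s1   s1  s2 
   s2   s2  s3 
   s3   s3  s0 
(> = start, * = accepting)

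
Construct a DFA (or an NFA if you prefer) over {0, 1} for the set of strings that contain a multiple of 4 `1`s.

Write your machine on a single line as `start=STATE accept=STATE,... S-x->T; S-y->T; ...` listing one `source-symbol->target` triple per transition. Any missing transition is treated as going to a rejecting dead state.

start=S0; accept=S0; S0-0->S0; S0-1->S1; S1-0->S1; S1-1->S2; S2-0->S2; S2-1->S3; S3-0->S3; S3-1->S0

The only thing that matters is how many `1`s have appeared, reduced mod 4. Use one state per residue: S0 for 0, …, S3 for 3. Reading `1` moves to the next residue; anything else stays put. S0 is accepting.
A 4-state machine:
        0   1  
>* S0   S0  S1 
   S1   S1  S2 
   S2   S2  S3 
   S3   S3  S0 
(> = start, * = accepting)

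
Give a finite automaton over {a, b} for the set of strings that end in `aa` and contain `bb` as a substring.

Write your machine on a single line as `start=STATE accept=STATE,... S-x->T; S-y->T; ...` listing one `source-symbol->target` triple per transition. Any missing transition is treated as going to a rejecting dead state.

start=q0; accept=q6; q0-a->q1; q0-b->q2; q1-a->q3; q1-b->q2; q2-a->q1; q2-b->q4; q3-a->q3; q3-b->q2; q4-a->q5; q4-b->q4; q5-a->q6; q5-b->q4; q6-a->q6; q6-b->q4

Build one automaton per condition and run them in lockstep. The first has 3 states tracking how much of the suffix `aa` has currently been matched; the second has 3 states tracking whether and how much of `bb` has been seen. A product state is a pair (one from each), accepting exactly when both do.
        a   b  
>  q0   q1  q2 
   q1   q3  q2 
   q2   q1  q4 
   q3   q3  q2 
   q4   q5  q4 
   q5   q6  q4 
 * q6   q6  q4 
(> = start, * = accepting)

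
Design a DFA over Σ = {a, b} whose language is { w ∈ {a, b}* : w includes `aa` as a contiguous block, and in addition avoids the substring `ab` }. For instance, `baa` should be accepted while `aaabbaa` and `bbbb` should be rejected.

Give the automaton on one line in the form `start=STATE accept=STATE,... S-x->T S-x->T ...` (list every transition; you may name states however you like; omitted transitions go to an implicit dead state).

Run two small machines in parallel and take their product. The first has 3 states tracking whether and how much of `aa` has been seen; the second has 3 states tracking partial matches of the forbidden pattern `ab`. A product state is a pair (one from each), accepting exactly when both do. After merging equivalent states the machine shrinks.
With 4 states:
        a   b  
>  s0   s1  s0 
   s1   s2  s3 
 * s2   s2  s3 
   s3   s3  s3 
(> = start, * = accepting)

start=s0 accept=s2 s0-a->s1 s0-b->s0 s1-a->s2 s1-b->s3 s2-a->s2 s2-b->s3 s3-a->s3 s3-b->s3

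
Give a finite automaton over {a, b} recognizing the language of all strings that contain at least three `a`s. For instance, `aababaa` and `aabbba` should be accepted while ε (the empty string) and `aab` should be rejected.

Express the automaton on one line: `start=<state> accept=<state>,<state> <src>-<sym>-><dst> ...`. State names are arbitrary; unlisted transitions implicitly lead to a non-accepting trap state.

start=q0 accept=q3,q4 q0-a->q1 q0-b->q0 q1-a->q2 q1-b->q1 q2-a->q3 q2-b->q2 q3-a->q4 q3-b->q3 q4-a->q4 q4-b->q4

Count `a`s, saturating at 4: states q0 through q3 mean 0 through 3 `a`s seen; q4 means more than 3. Each `a` increments (capped at q4); other symbols loop. Accept from {q3, q4}.
        a   b  
>  q0   q1  q0 
   q1   q2  q1 
   q2   q3  q2 
 * q3   q4  q3 
 * q4   q4  q4 
(> = start, * = accepting)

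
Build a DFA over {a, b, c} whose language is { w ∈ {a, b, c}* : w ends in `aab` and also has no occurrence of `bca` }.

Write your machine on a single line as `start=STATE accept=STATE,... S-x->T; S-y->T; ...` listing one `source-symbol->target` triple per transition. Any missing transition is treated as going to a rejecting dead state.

Handle the two conditions separately and then intersect. The first has 4 states tracking how much of the suffix `aab` has currently been matched; the second has 4 states tracking partial matches of the forbidden pattern `bca`. A product state is a pair (one from each), accepting exactly when both do.
With 10 states:
        a   b   c  
>  q0   q1  q2  q0 
   q1   q3  q2  q0 
   q2   q1  q2  q4 
   q3   q3  q5  q0 
   q4   q6  q2  q0 
 * q5   q1  q2  q4 
   q6   q7  q8  q8 
   q7   q7  q9  q8 
   q8   q6  q8  q8 
   q9   q6  q8  q8 
(> = start, * = accepting)

start=q0; accept=q5; q0-a->q1; q0-b->q2; q0-c->q0; q1-a->q3; q1-b->q2; q1-c->q0; q2-a->q1; q2-b->q2; q2-c->q4; q3-a->q3; q3-b->q5; q3-c->q0; q4-a->q6; q4-b->q2; q4-c->q0; q5-a->q1; q5-b->q2; q5-c->q4; q6-a->q7; q6-b->q8; q6-c->q8; q7-a->q7; q7-b->q9; q7-c->q8; q8-a->q6; q8-b->q8; q8-c->q8; q9-a->q6; q9-b->q8; q9-c->q8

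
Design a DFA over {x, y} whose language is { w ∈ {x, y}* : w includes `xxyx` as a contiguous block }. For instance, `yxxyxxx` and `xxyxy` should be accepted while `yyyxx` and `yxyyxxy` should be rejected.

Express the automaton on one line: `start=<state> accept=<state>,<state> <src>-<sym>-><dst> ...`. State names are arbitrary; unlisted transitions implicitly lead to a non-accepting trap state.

Track how much of `xxyx` has been matched so far: state q0 is no progress, q4 is the absorbing accept state reached once `xxyx` has occurred. Intermediate states record partial matches; on a mismatch, fall back to the longest reusable overlap.
With 5 states:
        x   y  
>  q0   q1  q0 
   q1   q2  q0 
   q2   q2  q3 
   q3   q4  q0 
 * q4   q4  q4 
(> = start, * = accepting)

start=q0 accept=q4 q0-x->q1 q0-y->q0 q1-x->q2 q1-y->q0 q2-x->q2 q2-y->q3 q3-x->q4 q3-y->q0 q4-x->q4 q4-y->q4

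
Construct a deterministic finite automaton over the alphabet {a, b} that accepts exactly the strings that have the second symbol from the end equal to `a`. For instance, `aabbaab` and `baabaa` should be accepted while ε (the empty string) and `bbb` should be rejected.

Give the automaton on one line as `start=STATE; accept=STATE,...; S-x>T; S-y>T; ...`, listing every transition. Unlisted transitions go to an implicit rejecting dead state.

start=q0; accept=q3,q4; q0-a>q1; q0-b>q2; q1-a>q3; q1-b>q4; q2-a>q5; q2-b>q6; q3-a>q3; q3-b>q4; q4-a>q5; q4-b>q6; q5-a>q3; q5-b>q4; q6-a>q5; q6-b>q6

A DFA must remember the last 2 symbols (since which symbol is second-to-last isn't known until the input ends). Use one state per possible window of the last ≤2 symbols; accept from those whose window starts with `a`.
        a   b  
>  q0   q1  q2 
   q1   q3  q4 
   q2   q5  q6 
 * q3   q3  q4 
 * q4   q5  q6 
   q5   q3  q4 
   q6   q5  q6 
(> = start, * = accepting)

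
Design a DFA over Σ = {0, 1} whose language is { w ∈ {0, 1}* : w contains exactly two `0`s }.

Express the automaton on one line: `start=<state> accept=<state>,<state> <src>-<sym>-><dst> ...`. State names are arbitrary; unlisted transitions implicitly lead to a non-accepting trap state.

start=S0 accept=S2 S0-0->S1 S0-1->S0 S1-0->S2 S1-1->S1 S2-0->S3 S2-1->S2 S3-0->S3 S3-1->S3

Count `0`s, saturating at 3: states S0 through S2 mean 0 through 2 `0`s seen; S3 means more than 2. Each `0` increments (capped at S3); other symbols loop. Accept from {S2}.
A 4-state machine:
        0   1  
>  S0   S1  S0 
   S1   S2  S1 
 * S2   S3  S2 
   S3   S3  S3 
(> = start, * = accepting)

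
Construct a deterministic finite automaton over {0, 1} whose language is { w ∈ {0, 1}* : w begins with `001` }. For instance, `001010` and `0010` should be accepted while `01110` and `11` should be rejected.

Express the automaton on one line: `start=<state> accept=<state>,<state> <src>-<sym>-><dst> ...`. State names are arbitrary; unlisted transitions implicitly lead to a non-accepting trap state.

start=s0 accept=s3 s0-0->s1 s0-1->s4 s1-0->s2 s1-1->s4 s2-0->s4 s2-1->s3 s3-0->s3 s3-1->s3 s4-0->s4 s4-1->s4

Check the first 3 symbols one by one: s0 through s2 record how many have matched `001` so far; any wrong symbol goes to the dead state s4. After all 3 match we enter the accepting sink s3.
With 5 states:
        0   1  
>  s0   s1  s4 
   s1   s2  s4 
   s2   s4  s3 
 * s3   s3  s3 
   s4   s4  s4 
(> = start, * = accepting)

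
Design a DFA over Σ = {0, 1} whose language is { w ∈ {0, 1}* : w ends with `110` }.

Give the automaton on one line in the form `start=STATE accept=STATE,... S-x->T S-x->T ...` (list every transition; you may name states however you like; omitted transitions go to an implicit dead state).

Remember how much of `110` the current input suffix matches. State q0 means no match yet; q1 means the last symbol is `1`; q2 means the last 2 symbols are `11`; q3 means the last 3 symbols are `110`. Only q3 accepts. On a mismatch, fall back to the longest proper suffix that is still a prefix of `110`.
        0   1  
>  q0   q0  q1 
   q1   q0  q2 
   q2   q3  q2 
 * q3   q0  q1 
(> = start, * = accepting)

start=q0 accept=q3 q0-0->q0 q0-1->q1 q1-0->q0 q1-1->q2 q2-0->q3 q2-1->q2 q3-0->q0 q3-1->q1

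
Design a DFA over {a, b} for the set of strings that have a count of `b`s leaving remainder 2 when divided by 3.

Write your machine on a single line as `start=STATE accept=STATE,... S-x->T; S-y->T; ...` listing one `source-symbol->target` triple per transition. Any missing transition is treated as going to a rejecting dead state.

The only thing that matters is how many `b`s have appeared, reduced mod 3. Use one state per residue: q0 for 0, …, q2 for 2. Reading `b` moves to the next residue; anything else stays put. q2 is accepting.
With 3 states:
        a   b  
>  q0   q0  q1 
   q1   q1  q2 
 * q2   q2  q0 
(> = start, * = accepting)

start=q0; accept=q2; q0-a->q0; q0-b->q1; q1-a->q1; q1-b->q2; q2-a->q2; q2-b->q0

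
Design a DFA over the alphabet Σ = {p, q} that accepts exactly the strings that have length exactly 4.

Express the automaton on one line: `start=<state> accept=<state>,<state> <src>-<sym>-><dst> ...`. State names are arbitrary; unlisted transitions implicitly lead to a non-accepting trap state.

Count input length up to 5: every symbol moves from s0 toward s5, which means 'more than 4' and absorbs. Accept from {s4}.
With 6 states:
        p   q  
>  s0   s1  s1 
   s1   s2  s2 
   s2   s3  s3 
   s3   s4  s4 
 * s4   s5  s5 
   s5   s5  s5 
(> = start, * = accepting)

start=s0 accept=s4 s0-p->s1 s0-q->s1 s1-p->s2 s1-q->s2 s2-p->s3 s2-q->s3 s3-p->s4 s3-q->s4 s4-p->s5 s4-q->s5 s5-p->s5 s5-q->s5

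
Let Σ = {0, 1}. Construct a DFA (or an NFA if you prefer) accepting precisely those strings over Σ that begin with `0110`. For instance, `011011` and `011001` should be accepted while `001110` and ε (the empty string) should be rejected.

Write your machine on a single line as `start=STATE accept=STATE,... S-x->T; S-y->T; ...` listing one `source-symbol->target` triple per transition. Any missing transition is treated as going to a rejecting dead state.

Check the first 4 symbols one by one: A through D record how many have matched `0110` so far; any wrong symbol goes to the dead state F. After all 4 match we enter the accepting sink E.
A 6-state machine:
       0  1 
>  A   B  F 
   B   F  C 
   C   F  D 
   D   E  F 
 * E   E  E 
   F   F  F 
(> = start, * = accepting)

start=A; accept=E; A-0->B; A-1->F; B-0->F; B-1->C; C-0->F; C-1->D; D-0->E; D-1->F; E-0->E; E-1->E; F-0->F; F-1->F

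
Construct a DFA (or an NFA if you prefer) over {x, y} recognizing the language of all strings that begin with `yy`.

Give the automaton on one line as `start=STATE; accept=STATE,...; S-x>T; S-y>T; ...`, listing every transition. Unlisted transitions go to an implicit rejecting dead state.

start=q0; accept=q2; q0-x>q3; q0-y>q1; q1-x>q3; q1-y>q2; q2-x>q2; q2-y>q2; q3-x>q3; q3-y>q3

Check the first 2 symbols one by one: q0 through q1 record how many have matched `yy` so far; any wrong symbol goes to the dead state q3. After all 2 match we enter the accepting sink q2.
4 states suffice.
        x   y  
>  q0   q3  q1 
   q1   q3  q2 
 * q2   q2  q2 
   q3   q3  q3 
(> = start, * = accepting)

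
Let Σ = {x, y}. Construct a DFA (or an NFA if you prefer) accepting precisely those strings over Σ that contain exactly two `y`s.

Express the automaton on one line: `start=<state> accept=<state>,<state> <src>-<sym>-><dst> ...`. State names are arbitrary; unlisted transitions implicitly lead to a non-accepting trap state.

start=q0 accept=q2 q0-x->q0 q0-y->q1 q1-x->q1 q1-y->q2 q2-x->q2 q2-y->q3 q3-x->q3 q3-y->q3

Only the number of `y`s matters, and only up to 3. Make a chain q0 → q1 → q2 → q3 advanced by each `y` (with q3 absorbing); every other symbol self-loops. The accepting set is {q2}.
        x   y  
>  q0   q0  q1 
   q1   q1  q2 
 * q2   q2  q3 
   q3   q3  q3 
(> = start, * = accepting)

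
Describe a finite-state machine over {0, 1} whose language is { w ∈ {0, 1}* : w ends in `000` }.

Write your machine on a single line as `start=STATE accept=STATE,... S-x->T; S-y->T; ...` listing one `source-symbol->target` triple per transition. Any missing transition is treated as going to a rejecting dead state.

Remember how much of `000` the current input suffix matches. State q0 means no match yet; q1 means the last symbol is `0`; q2 means the last 2 symbols are `00`; q3 means the last 3 symbols are `000`. Only q3 accepts. On a mismatch, fall back to the longest proper suffix that is still a prefix of `000`.
4 states suffice.
        0   1  
>  q0   q1  q0 
   q1   q2  q0 
   q2   q3  q0 
 * q3   q3  q0 
(> = start, * = accepting)

start=q0; accept=q3; q0-0->q1; q0-1->q0; q1-0->q2; q1-1->q0; q2-0->q3; q2-1->q0; q3-0->q3; q3-1->q0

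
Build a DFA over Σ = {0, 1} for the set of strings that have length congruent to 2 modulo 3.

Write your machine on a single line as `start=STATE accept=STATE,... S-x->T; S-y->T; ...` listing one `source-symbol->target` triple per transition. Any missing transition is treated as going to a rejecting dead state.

start=S0; accept=S2; S0-0->S1; S0-1->S1; S1-0->S2; S1-1->S2; S2-0->S0; S2-1->S0

Count input length modulo 3: every symbol advances one step around the cycle S0 → S1 → S2 → S0. Accept at S2.
With 3 states:
        0   1  
>  S0   S1  S1 
   S1   S2  S2 
 * S2   S0  S0 
(> = start, * = accepting)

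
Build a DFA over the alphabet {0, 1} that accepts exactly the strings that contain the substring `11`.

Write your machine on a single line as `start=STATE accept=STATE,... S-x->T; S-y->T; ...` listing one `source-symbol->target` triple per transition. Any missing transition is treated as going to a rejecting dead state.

Track how much of `11` has been matched so far: state q0 is no progress, q2 is the absorbing accept state reached once `11` has occurred. Intermediate states record partial matches; on a mismatch, fall back to the longest reusable overlap.
        0   1  
>  q0   q0  q1 
   q1   q0  q2 
 * q2   q2  q2 
(> = start, * = accepting)

start=q0; accept=q2; q0-0->q0; q0-1->q1; q1-0->q0; q1-1->q2; q2-0->q2; q2-1->q2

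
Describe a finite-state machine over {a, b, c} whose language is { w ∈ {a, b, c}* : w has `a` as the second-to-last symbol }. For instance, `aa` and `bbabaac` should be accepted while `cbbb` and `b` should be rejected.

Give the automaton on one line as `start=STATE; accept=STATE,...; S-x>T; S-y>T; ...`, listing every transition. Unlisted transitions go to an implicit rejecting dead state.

start=q0; accept=q4,q5,q6; q0-a>q1; q0-b>q2; q0-c>q3; q1-a>q4; q1-b>q5; q1-c>q6; q2-a>q7; q2-b>q8; q2-c>q9; q3-a>q10; q3-b>q11; q3-c>q12; q4-a>q4; q4-b>q5; q4-c>q6; q5-a>q7; q5-b>q8; q5-c>q9; q6-a>q10; q6-b>q11; q6-c>q12; q7-a>q4; q7-b>q5; q7-c>q6; q8-a>q7; q8-b>q8; q8-c>q9; q9-a>q10; q9-b>q11; q9-c>q12; q10-a>q4; q10-b>q5; q10-c>q6; q11-a>q7; q11-b>q8; q11-c>q9; q12-a>q10; q12-b>q11; q12-c>q12

A DFA must remember the last 2 symbols (since which symbol is second-to-last isn't known until the input ends). Use one state per possible window of the last ≤2 symbols; accept from those whose window starts with `a`.
A 13-state machine:
          a    b    c  
>  q0     q1   q2   q3 
   q1     q4   q5   q6 
   q2     q7   q8   q9 
   q3    q10  q11  q12 
 * q4     q4   q5   q6 
 * q5     q7   q8   q9 
 * q6    q10  q11  q12 
   q7     q4   q5   q6 
   q8     q7   q8   q9 
   q9    q10  q11  q12 
   q10    q4   q5   q6 
   q11    q7   q8   q9 
   q12   q10  q11  q12 
(> = start, * = accepting)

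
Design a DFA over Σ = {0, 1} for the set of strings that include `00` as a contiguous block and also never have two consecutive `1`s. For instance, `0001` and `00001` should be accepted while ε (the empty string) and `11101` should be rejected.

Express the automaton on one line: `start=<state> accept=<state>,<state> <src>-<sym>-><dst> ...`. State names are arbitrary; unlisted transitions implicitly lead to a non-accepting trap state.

start=s0 accept=s3,s5 s0-0->s1 s0-1->s2 s1-0->s3 s1-1->s2 s2-0->s1 s2-1->s4 s3-0->s3 s3-1->s5 s4-0->s4 s4-1->s4 s5-0->s3 s5-1->s4

Handle the two conditions separately and then intersect. One (3 states) tracks whether and how much of `00` has been seen; the other (3 states) tracks partial matches of the forbidden pattern `11`. Each combined state is a pair, one component from each; accept when both components accept. Minimizing collapses redundant product states.
With 6 states:
        0   1  
>  s0   s1  s2 
   s1   s3  s2 
   s2   s1  s4 
 * s3   s3  s5 
   s4   s4  s4 
 * s5   s3  s4 
(> = start, * = accepting)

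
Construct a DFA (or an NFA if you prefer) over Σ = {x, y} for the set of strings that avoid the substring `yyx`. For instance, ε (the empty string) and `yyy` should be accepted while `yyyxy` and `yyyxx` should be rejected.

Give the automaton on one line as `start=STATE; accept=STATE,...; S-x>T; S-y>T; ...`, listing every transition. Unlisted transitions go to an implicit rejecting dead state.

Track partial matches of the forbidden pattern `yyx`. State s3 is a dead state reached once `yyx` has occurred; every other state accepts. s0 means no part of `yyx` is currently matched.
A 4-state machine:
        x   y  
>* s0   s0  s1 
 * s1   s0  s2 
 * s2   s3  s2 
   s3   s3  s3 
(> = start, * = accepting)

start=s0; accept=s0,s1,s2; s0-x>s0; s0-y>s1; s1-x>s0; s1-y>s2; s2-x>s3; s2-y>s2; s3-x>s3; s3-y>s3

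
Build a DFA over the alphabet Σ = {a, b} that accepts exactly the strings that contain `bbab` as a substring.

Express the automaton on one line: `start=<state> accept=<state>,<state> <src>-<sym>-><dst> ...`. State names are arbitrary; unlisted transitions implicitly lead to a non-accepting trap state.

States q0..q3 record the length of the longest prefix of `bbab` that matches the current input suffix. Reaching q4 means `bbab` has been seen, and we stay there forever. Accept from q4.
With 5 states:
        a   b  
>  q0   q0  q1 
   q1   q0  q2 
   q2   q3  q2 
   q3   q0  q4 
 * q4   q4  q4 
(> = start, * = accepting)

start=q0 accept=q4 q0-a->q0 q0-b->q1 q1-a->q0 q1-b->q2 q2-a->q3 q2-b->q2 q3-a->q0 q3-b->q4 q4-a->q4 q4-b->q4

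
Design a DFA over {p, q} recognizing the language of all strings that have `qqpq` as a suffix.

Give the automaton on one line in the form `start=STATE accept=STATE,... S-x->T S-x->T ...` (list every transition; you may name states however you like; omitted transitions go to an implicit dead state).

Remember how much of `qqpq` the current input suffix matches. State S0 means no match yet; S1 means the last symbol is `q`; S2 means the last 2 symbols are `qq`; S3 means the last 3 symbols are `qqp`; S4 means the last 4 symbols are `qqpq`. Only S4 accepts. On a mismatch, fall back to the longest proper suffix that is still a prefix of `qqpq`.
A 5-state machine:
        p   q  
>  S0   S0  S1 
   S1   S0  S2 
   S2   S3  S2 
   S3   S0  S4 
 * S4   S0  S2 
(> = start, * = accepting)

start=S0 accept=S4 S0-p->S0 S0-q->S1 S1-p->S0 S1-q->S2 S2-p->S3 S2-q->S2 S3-p->S0 S3-q->S4 S4-p->S0 S4-q->S2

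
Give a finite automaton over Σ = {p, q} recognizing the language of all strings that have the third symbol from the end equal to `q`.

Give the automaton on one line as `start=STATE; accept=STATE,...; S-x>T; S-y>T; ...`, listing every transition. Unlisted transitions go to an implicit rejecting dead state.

start=S0; accept=S11,S12,S13,S14; S0-p>S1; S0-q>S2; S1-p>S3; S1-q>S4; S2-p>S5; S2-q>S6; S3-p>S7; S3-q>S8; S4-p>S9; S4-q>S10; S5-p>S11; S5-q>S12; S6-p>S13; S6-q>S14; S7-p>S7; S7-q>S8; S8-p>S9; S8-q>S10; S9-p>S11; S9-q>S12; S10-p>S13; S10-q>S14; S11-p>S7; S11-q>S8; S12-p>S9; S12-q>S10; S13-p>S11; S13-q>S12; S14-p>S13; S14-q>S14

A DFA must remember the last 3 symbols (since which symbol is third-to-last isn't known until the input ends). Use one state per possible window of the last ≤3 symbols; accept from those whose window starts with `q`.
With 15 states:
          p    q  
>  S0     S1   S2 
   S1     S3   S4 
   S2     S5   S6 
   S3     S7   S8 
   S4     S9  S10 
   S5    S11  S12 
   S6    S13  S14 
   S7     S7   S8 
   S8     S9  S10 
   S9    S11  S12 
   S10   S13  S14 
 * S11    S7   S8 
 * S12    S9  S10 
 * S13   S11  S12 
 * S14   S13  S14 
(> = start, * = accepting)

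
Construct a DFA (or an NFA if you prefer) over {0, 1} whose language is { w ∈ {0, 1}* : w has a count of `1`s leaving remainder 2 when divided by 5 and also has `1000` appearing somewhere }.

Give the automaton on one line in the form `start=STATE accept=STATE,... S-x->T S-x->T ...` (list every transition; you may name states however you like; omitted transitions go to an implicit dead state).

start=q0 accept=q11 q0-0->q0 q0-1->q1 q1-0->q2 q1-1->q3 q2-0->q4 q2-1->q3 q3-0->q5 q3-1->q6 q4-0->q7 q4-1->q3 q5-0->q8 q5-1->q6 q6-0->q9 q6-1->q10 q7-0->q7 q7-1->q11 q8-0->q11 q8-1->q6 q9-0->q12 q9-1->q10 q10-0->q13 q10-1->q14 q11-0->q11 q11-1->q15 q12-0->q15 q12-1->q10 q13-0->q16 q13-1->q14 q14-0->q17 q14-1->q1 q15-0->q15 q15-1->q18 q16-0->q18 q16-1->q14 q17-0->q19 q17-1->q1 q18-0->q18 q18-1->q20 q19-0->q20 q19-1->q1 q20-0->q20 q20-1->q7

Handle the two conditions separately and then intersect. The first has 5 states tracking the count of `1`s modulo 5; the second has 5 states tracking whether and how much of `1000` has been seen. A product state is a pair (one from each), accepting exactly when both do.
21 states suffice.
          0    1  
>  q0     q0   q1 
   q1     q2   q3 
   q2     q4   q3 
   q3     q5   q6 
   q4     q7   q3 
   q5     q8   q6 
   q6     q9  q10 
   q7     q7  q11 
   q8    q11   q6 
   q9    q12  q10 
   q10   q13  q14 
 * q11   q11  q15 
   q12   q15  q10 
   q13   q16  q14 
   q14   q17   q1 
   q15   q15  q18 
   q16   q18  q14 
   q17   q19   q1 
   q18   q18  q20 
   q19   q20   q1 
   q20   q20   q7 
(> = start, * = accepting)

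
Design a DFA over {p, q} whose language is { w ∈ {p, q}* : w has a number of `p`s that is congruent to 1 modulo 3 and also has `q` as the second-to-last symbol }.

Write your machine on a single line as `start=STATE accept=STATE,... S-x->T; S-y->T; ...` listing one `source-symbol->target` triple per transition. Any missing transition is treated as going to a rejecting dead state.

start=S0; accept=S5,S10; S0-p->S1; S0-q->S2; S1-p->S3; S1-q->S4; S2-p->S5; S2-q->S6; S3-p->S7; S3-q->S8; S4-p->S9; S4-q->S10; S5-p->S3; S5-q->S4; S6-p->S5; S6-q->S6; S7-p->S11; S7-q->S12; S8-p->S13; S8-q->S14; S9-p->S7; S9-q->S8; S10-p->S9; S10-q->S10; S11-p->S3; S11-q->S4; S12-p->S5; S12-q->S6; S13-p->S11; S13-q->S12; S14-p->S13; S14-q->S14

Build one automaton per condition and run them in lockstep. One (3 states) tracks the count of `p`s modulo 3; the other (7 states) tracks the last 2 symbols read. Each combined state is a pair, one component from each; accept when both components accept.
With 15 states:
          p    q  
>  S0     S1   S2 
   S1     S3   S4 
   S2     S5   S6 
   S3     S7   S8 
   S4     S9  S10 
 * S5     S3   S4 
   S6     S5   S6 
   S7    S11  S12 
   S8    S13  S14 
   S9     S7   S8 
 * S10    S9  S10 
   S11    S3   S4 
   S12    S5   S6 
   S13   S11  S12 
   S14   S13  S14 
(> = start, * = accepting)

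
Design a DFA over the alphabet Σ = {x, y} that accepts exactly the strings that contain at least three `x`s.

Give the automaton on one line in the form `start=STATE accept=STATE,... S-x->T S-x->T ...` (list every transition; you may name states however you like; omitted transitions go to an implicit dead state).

Count `x`s, saturating at 4: states s0 through s3 mean 0 through 3 `x`s seen; s4 means more than 3. Each `x` increments (capped at s4); other symbols loop. Accept from {s3, s4}.
        x   y  
>  s0   s1  s0 
   s1   s2  s1 
   s2   s3  s2 
 * s3   s4  s3 
 * s4   s4  s4 
(> = start, * = accepting)

start=s0 accept=s3,s4 s0-x->s1 s0-y->s0 s1-x->s2 s1-y->s1 s2-x->s3 s2-y->s2 s3-x->s4 s3-y->s3 s4-x->s4 s4-y->s4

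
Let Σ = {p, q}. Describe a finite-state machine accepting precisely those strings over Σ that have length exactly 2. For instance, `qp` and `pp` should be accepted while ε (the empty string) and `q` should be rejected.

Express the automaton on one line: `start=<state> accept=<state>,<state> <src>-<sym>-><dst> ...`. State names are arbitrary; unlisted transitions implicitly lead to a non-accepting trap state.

We only need to distinguish lengths 0, 1, …, 2, and '>2'. Chain S0 → S1 → S2 → S3 on every symbol, with S3 looping. Accepting states: {S2}.
4 states suffice.
        p   q  
>  S0   S1  S1 
   S1   S2  S2 
 * S2   S3  S3 
   S3   S3  S3 
(> = start, * = accepting)

start=S0 accept=S2 S0-p->S1 S0-q->S1 S1-p->S2 S1-q->S2 S2-p->S3 S2-q->S3 S3-p->S3 S3-q->S3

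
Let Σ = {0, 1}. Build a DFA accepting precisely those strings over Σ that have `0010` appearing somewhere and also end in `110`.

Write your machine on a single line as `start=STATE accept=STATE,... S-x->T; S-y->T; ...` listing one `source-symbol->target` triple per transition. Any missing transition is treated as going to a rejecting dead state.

start=q0; accept=q10; q0-0->q1; q0-1->q2; q1-0->q3; q1-1->q2; q2-0->q1; q2-1->q4; q3-0->q3; q3-1->q5; q4-0->q6; q4-1->q4; q5-0->q7; q5-1->q4; q6-0->q3; q6-1->q2; q7-0->q7; q7-1->q8; q8-0->q7; q8-1->q9; q9-0->q10; q9-1->q9; q10-0->q7; q10-1->q8

Handle the two conditions separately and then intersect. The first has 5 states tracking whether and how much of `0010` has been seen; the second has 4 states tracking how much of the suffix `110` has currently been matched. A product state is a pair (one from each), accepting exactly when both do.
          0    1  
>  q0     q1   q2 
   q1     q3   q2 
   q2     q1   q4 
   q3     q3   q5 
   q4     q6   q4 
   q5     q7   q4 
   q6     q3   q2 
   q7     q7   q8 
   q8     q7   q9 
   q9    q10   q9 
 * q10    q7   q8 
(> = start, * = accepting)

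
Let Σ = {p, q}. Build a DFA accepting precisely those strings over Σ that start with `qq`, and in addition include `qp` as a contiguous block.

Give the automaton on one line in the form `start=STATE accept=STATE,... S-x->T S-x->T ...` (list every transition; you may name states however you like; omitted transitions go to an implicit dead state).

start=s0 accept=s4 s0-p->s1 s0-q->s2 s1-p->s1 s1-q->s1 s2-p->s1 s2-q->s3 s3-p->s4 s3-q->s3 s4-p->s4 s4-q->s4

Build one automaton per condition and run them in lockstep. The first has 4 states tracking whether the input so far still matches the prefix `qq`; the second has 3 states tracking whether and how much of `qp` has been seen. A product state is a pair (one from each), accepting exactly when both do. After merging equivalent states the machine shrinks.
With 5 states:
        p   q  
>  s0   s1  s2 
   s1   s1  s1 
   s2   s1  s3 
   s3   s4  s3 
 * s4   s4  s4 
(> = start, * = accepting)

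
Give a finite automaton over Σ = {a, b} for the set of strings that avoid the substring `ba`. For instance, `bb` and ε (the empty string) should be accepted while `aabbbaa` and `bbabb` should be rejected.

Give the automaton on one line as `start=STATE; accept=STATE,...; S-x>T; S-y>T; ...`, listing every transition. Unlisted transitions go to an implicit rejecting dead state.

This is the complement of 'contains `ba`'. Use the same substring-matching states — s0 through s2 holding how much of `ba` has just been matched — but flip the accepting set: everything except the trap s2 accepts.
With 3 states:
        a   b  
>* s0   s0  s1 
 * s1   s2  s1 
   s2   s2  s2 
(> = start, * = accepting)

start=s0; accept=s0,s1; s0-a>s0; s0-b>s1; s1-a>s2; s1-b>s1; s2-a>s2; s2-b>s2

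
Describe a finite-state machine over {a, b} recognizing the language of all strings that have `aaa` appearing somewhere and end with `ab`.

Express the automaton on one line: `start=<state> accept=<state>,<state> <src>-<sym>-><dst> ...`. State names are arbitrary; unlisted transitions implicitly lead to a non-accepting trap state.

Run two small machines in parallel and take their product. The first has 4 states tracking whether and how much of `aaa` has been seen; the second has 3 states tracking how much of the suffix `ab` has currently been matched. A product state is a pair (one from each), accepting exactly when both do. Equivalent product states are then merged.
With 6 states:
        a   b  
>  s0   s1  s0 
   s1   s2  s0 
   s2   s3  s0 
   s3   s3  s4 
 * s4   s3  s5 
   s5   s3  s5 
(> = start, * = accepting)

start=s0 accept=s4 s0-a->s1 s0-b->s0 s1-a->s2 s1-b->s0 s2-a->s3 s2-b->s0 s3-a->s3 s3-b->s4 s4-a->s3 s4-b->s5 s5-a->s3 s5-b->s5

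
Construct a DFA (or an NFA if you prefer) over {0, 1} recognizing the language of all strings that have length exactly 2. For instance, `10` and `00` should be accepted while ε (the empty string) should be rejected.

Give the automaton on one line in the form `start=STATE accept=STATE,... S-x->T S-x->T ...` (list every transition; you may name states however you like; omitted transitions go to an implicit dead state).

We only need to distinguish lengths 0, 1, …, 2, and '>2'. Chain A → B → C → D on every symbol, with D looping. Accepting states: {C}.
A 4-state machine:
       0  1 
>  A   B  B 
   B   C  C 
 * C   D  D 
   D   D  D 
(> = start, * = accepting)

start=A accept=C A-0->B A-1->B B-0->C B-1->C C-0->D C-1->D D-0->D D-1->D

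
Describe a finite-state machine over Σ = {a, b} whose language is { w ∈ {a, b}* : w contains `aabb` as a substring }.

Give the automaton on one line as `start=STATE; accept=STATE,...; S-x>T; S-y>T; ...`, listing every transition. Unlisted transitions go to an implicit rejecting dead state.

Track how much of `aabb` has been matched so far: state q0 is no progress, q4 is the absorbing accept state reached once `aabb` has occurred. Intermediate states record partial matches; on a mismatch, fall back to the longest reusable overlap.
A 5-state machine:
        a   b  
>  q0   q1  q0 
   q1   q2  q0 
   q2   q2  q3 
   q3   q1  q4 
 * q4   q4  q4 
(> = start, * = accepting)

start=q0; accept=q4; q0-a>q1; q0-b>q0; q1-a>q2; q1-b>q0; q2-a>q2; q2-b>q3; q3-a>q1; q3-b>q4; q4-a>q4; q4-b>q4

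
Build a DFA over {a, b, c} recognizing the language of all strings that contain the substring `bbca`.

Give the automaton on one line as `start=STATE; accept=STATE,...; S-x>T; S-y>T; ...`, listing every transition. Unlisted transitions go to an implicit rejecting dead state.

start=q0; accept=q4; q0-a>q0; q0-b>q1; q0-c>q0; q1-a>q0; q1-b>q2; q1-c>q0; q2-a>q0; q2-b>q2; q2-c>q3; q3-a>q4; q3-b>q1; q3-c>q0; q4-a>q4; q4-b>q4; q4-c>q4

States q0..q3 record the length of the longest prefix of `bbca` that matches the current input suffix. Reaching q4 means `bbca` has been seen, and we stay there forever. Accept from q4.
5 states suffice.
        a   b   c  
>  q0   q0  q1  q0 
   q1   q0  q2  q0 
   q2   q0  q2  q3 
   q3   q4  q1  q0 
 * q4   q4  q4  q4 
(> = start, * = accepting)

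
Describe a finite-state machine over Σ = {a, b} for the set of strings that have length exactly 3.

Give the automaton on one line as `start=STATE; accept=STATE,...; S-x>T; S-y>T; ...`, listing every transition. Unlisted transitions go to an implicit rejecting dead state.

start=S0; accept=S3; S0-a>S1; S0-b>S1; S1-a>S2; S1-b>S2; S2-a>S3; S2-b>S3; S3-a>S4; S3-b>S4; S4-a>S4; S4-b>S4

Count input length up to 4: every symbol moves from S0 toward S4, which means 'more than 3' and absorbs. Accept from {S3}.
        a   b  
>  S0   S1  S1 
   S1   S2  S2 
   S2   S3  S3 
 * S3   S4  S4 
   S4   S4  S4 
(> = start, * = accepting)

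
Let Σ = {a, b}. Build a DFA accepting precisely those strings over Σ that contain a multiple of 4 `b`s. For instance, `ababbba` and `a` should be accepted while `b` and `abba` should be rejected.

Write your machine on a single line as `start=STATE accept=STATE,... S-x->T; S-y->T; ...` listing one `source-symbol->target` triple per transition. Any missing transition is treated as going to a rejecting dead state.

The only thing that matters is how many `b`s have appeared, reduced mod 4. Use one state per residue: S0 for 0, …, S3 for 3. Reading `b` moves to the next residue; anything else stays put. S0 is accepting.
A 4-state machine:
        a   b  
>* S0   S0  S1 
   S1   S1  S2 
   S2   S2  S3 
   S3   S3  S0 
(> = start, * = accepting)

start=S0; accept=S0; S0-a->S0; S0-b->S1; S1-a->S1; S1-b->S2; S2-a->S2; S2-b->S3; S3-a->S3; S3-b->S0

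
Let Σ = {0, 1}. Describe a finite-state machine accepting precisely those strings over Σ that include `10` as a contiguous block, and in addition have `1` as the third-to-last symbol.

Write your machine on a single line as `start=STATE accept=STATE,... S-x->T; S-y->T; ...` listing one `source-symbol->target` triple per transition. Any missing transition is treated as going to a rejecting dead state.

Build one automaton per condition and run them in lockstep. The first has 3 states tracking whether and how much of `10` has been seen; the second has 15 states tracking the last 3 symbols read. A product state is a pair (one from each), accepting exactly when both do. After merging equivalent states the machine shrinks.
With 11 states:
          0    1  
>  q0     q0   q1 
   q1     q2   q3 
   q2     q4   q5 
   q3     q6   q3 
 * q4     q7   q8 
 * q5     q2   q9 
 * q6     q4   q5 
   q7     q7   q8 
   q8     q2   q9 
   q9     q6  q10 
 * q10    q6  q10 
(> = start, * = accepting)

start=q0; accept=q4,q5,q6,q10; q0-0->q0; q0-1->q1; q1-0->q2; q1-1->q3; q2-0->q4; q2-1->q5; q3-0->q6; q3-1->q3; q4-0->q7; q4-1->q8; q5-0->q2; q5-1->q9; q6-0->q4; q6-1->q5; q7-0->q7; q7-1->q8; q8-0->q2; q8-1->q9; q9-0->q6; q9-1->q10; q10-0->q6; q10-1->q10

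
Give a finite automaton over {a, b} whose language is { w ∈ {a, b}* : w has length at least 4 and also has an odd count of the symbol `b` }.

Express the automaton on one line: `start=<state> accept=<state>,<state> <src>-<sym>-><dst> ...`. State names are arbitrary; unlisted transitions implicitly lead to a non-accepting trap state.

start=s0 accept=s7 s0-a->s1 s0-b->s2 s1-a->s3 s1-b->s4 s2-a->s4 s2-b->s3 s3-a->s5 s3-b->s6 s4-a->s6 s4-b->s5 s5-a->s5 s5-b->s7 s6-a->s7 s6-b->s5 s7-a->s7 s7-b->s5

Run two small machines in parallel and take their product. One (6 states) tracks the input length, saturating at 5; the other (2 states) tracks the count of `b`s modulo 2. Each combined state is a pair, one component from each; accept when both components accept. Equivalent product states are then merged.
8 states suffice.
        a   b  
>  s0   s1  s2 
   s1   s3  s4 
   s2   s4  s3 
   s3   s5  s6 
   s4   s6  s5 
   s5   s5  s7 
   s6   s7  s5 
 * s7   s7  s5 
(> = start, * = accepting)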